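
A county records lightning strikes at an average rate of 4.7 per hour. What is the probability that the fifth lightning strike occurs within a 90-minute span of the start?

0.8315

Over the interval, μ = 4.7 × 1.5 = 7.05 (a 90-minute span = 1.5 hours).
The fifth arrival falls in the interval iff at least 5 events occur there: P(S_5 ≤ t) = P(N ≥ 5) = 1 − P(N ≤ 4) ≈ 0.8315.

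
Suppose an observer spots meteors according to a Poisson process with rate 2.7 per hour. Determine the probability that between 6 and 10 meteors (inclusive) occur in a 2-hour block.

Over the interval, μ = 2.7 × 2 = 5.4 (a 2-hour block = 2 hours).
P(6 ≤ N ≤ 10) = Σ_{j=6}^{10} e^(−5.4) · 5.4^j/j! ≈ 0.4314.

0.4314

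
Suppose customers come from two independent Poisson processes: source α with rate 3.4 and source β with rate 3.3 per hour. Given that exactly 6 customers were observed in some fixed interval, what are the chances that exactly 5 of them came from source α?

0.0995

Given the total, each event is independently from source α with probability p = λ_α/(λ_α+λ_β) = 3.4/6.7 ≈ 0.5075.
So K ~ Binomial(6, 3.4/6.7): P(K = 5) = C(6,5) · (3.4/6.7)^5 · (3.3/6.7)^1 ≈ 0.0995.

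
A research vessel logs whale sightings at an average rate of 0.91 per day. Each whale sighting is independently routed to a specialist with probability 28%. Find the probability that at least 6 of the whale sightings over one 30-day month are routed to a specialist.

Thinning: the whale sightings that are routed to a specialist themselves form a Poisson process with rate 0.28 × 0.91 = 0.2548 per day.
Over the interval, μ = 0.2548 × 30 = 7.644 (a 30-day month = 30 days).
P(N ≥ 6) = 1 − P(N ≤ 5) ≈ 0.7739.

0.7739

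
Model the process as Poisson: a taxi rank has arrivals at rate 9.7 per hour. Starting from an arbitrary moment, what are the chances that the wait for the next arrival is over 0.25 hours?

The wait for the next event is exponential with rate λ = 9.7 per hour.
P(T > 0.25) = e^(−λt) = e^(−9.7 × 0.25) = e^(−2.425) ≈ 0.0885.

0.0885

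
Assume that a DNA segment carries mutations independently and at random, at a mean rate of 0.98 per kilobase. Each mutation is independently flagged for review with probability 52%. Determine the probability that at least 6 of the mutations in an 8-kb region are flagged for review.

Thinning: the mutations that are flagged for review themselves form a Poisson process with rate 0.52 × 0.98 = 0.5096 per kilobase.
Over the interval, μ = 0.5096 × 8 = 4.0768 (an 8-kb region = 8 kilobases).
P(N ≥ 6) = 1 − P(N ≤ 5) ≈ 0.2270.

0.2270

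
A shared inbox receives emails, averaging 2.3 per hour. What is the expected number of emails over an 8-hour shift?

18.4

E[N] = λt = 2.3 × 8 = 18.4 (an 8-hour shift = 8 hours).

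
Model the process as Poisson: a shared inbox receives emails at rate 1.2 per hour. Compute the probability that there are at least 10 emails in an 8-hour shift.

Over the interval, μ = 1.2 × 8 = 9.6 (an 8-hour shift = 8 hours).
P(N ≥ 10) = 1 − P(N ≤ 9) = 1 − Σ_{j=0}^{9} e^(−μ) μ^j/j! ≈ 0.4911.

0.4911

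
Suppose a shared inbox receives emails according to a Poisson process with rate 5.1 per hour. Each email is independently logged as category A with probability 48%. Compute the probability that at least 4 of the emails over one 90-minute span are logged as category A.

Thinning: the emails that are logged as category A themselves form a Poisson process with rate 0.48 × 5.1 = 2.448 per hour.
Over the interval, μ = 2.448 × 1.5 = 3.672 (a 90-minute span = 1.5 hours).
P(N ≥ 4) = 1 − P(N ≤ 3) ≈ 0.5000.

0.5000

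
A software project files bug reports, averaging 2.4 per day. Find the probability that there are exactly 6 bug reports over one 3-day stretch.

0.1445

Over the interval, μ = 2.4 × 3 = 7.2 (a 3-day stretch = 3 days).
P(N = 6) = e^(−μ) μ^6/6! = e^(−7.2) · 7.2^6/720 ≈ 0.1445.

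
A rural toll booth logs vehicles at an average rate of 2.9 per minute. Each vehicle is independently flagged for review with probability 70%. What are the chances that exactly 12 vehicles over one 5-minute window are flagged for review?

0.0975

Thinning: the vehicles that are flagged for review themselves form a Poisson process with rate 0.7 × 2.9 = 2.03 per minute.
Over the interval, μ = 2.03 × 5 = 10.15 (a 5-minute window = 5 minutes).
P(N = 12) = e^(−10.15) · 10.15^12/12! ≈ 0.0975.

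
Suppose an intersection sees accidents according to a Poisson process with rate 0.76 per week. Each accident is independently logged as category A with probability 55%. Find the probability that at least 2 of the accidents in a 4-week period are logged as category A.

0.4980

Thinning: the accidents that are logged as category A themselves form a Poisson process with rate 0.55 × 0.76 = 0.418 per week.
Over the interval, μ = 0.418 × 4 = 1.672 (a 4-week period = 4 weeks).
P(N ≥ 2) = 1 − P(N ≤ 1) ≈ 0.4980.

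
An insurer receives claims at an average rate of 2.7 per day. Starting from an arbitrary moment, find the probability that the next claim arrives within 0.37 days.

Inter-arrival times are exponential with rate λ = 2.7 per day.
P(T ≤ 0.37) = 1 − e^(−λt) = 1 − e^(−2.7 × 0.37) = 1 − e^(−0.999) ≈ 0.6318.

0.6318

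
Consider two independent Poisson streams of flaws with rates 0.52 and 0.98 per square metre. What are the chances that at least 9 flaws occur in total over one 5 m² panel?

Independent Poisson processes superpose: combined rate λ = 0.52 + 0.98 = 1.5 per square metre.
Over the interval, μ = 1.5 × 5 = 7.5 (a 5 m² panel = 5 square metres).
P(N ≥ 9) = 1 − P(N ≤ 8) ≈ 0.3380.

0.3380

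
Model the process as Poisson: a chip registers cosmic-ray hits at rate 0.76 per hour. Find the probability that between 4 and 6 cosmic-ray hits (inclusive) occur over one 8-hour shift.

0.4492

Over the interval, μ = 0.76 × 8 = 6.08 (an 8-hour shift = 8 hours).
P(4 ≤ N ≤ 6) = Σ_{j=4}^{6} e^(−6.08) · 6.08^j/j! ≈ 0.4492.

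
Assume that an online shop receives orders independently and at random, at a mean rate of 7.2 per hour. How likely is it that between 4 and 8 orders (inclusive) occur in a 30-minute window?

Over the interval, μ = 7.2 × 0.5 = 3.6 (a 30-minute window = 0.5 hours).
P(4 ≤ N ≤ 8) = Σ_{j=4}^{8} e^(−3.6) · 3.6^j/j! ≈ 0.4731.

0.4731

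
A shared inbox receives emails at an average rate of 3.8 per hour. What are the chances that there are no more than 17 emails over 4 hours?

0.7317

Over the interval, μ = 3.8 × 4 = 15.2 (4 hours).
P(N ≤ 17) = Σ_{j=0}^{17} e^(−μ) μ^j/j! ≈ 0.7317.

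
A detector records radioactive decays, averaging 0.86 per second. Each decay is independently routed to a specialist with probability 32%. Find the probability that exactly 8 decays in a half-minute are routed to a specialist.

Thinning: the decays that are routed to a specialist themselves form a Poisson process with rate 0.32 × 0.86 = 0.2752 per second.
Over the interval, μ = 0.2752 × 30 = 8.256 (a half-minute = 30 seconds).
P(N = 8) = e^(−8.256) · 8.256^8/8! ≈ 0.1390.

0.1390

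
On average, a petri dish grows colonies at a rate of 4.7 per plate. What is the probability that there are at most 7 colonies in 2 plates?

0.2792

Over the interval, μ = 4.7 × 2 = 9.4 (2 plates).
P(N ≤ 7) = Σ_{j=0}^{7} e^(−μ) μ^j/j! ≈ 0.2792.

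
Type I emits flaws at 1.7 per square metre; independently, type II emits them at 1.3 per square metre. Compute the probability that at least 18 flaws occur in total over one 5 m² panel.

0.2511

Independent Poisson processes superpose: combined rate λ = 1.7 + 1.3 = 3 per square metre.
Over the interval, μ = 3 × 5 = 15 (a 5 m² panel = 5 square metres).
P(N ≥ 18) = 1 − P(N ≤ 17) ≈ 0.2511.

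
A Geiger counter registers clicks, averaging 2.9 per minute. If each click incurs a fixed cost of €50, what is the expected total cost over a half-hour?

E[N] = 2.9 × 30 = 87 (a half-hour = 30 minutes); E[cost] = 87 × €50 = €4350.

€4350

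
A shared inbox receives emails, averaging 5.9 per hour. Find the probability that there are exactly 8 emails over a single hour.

0.0998

With mean μ = 5.9 per hour,
P(N = 8) = e^(−μ) μ^8/8! = e^(−5.9) · 5.9^8/40320 ≈ 0.0998.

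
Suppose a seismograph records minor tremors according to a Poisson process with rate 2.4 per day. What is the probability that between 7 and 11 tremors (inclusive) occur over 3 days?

0.5167

Over the interval, μ = 2.4 × 3 = 7.2 (3 days).
P(7 ≤ N ≤ 11) = Σ_{j=7}^{11} e^(−7.2) · 7.2^j/j! ≈ 0.5167.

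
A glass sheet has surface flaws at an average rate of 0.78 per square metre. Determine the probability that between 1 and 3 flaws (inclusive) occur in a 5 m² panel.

Over the interval, μ = 0.78 × 5 = 3.9 (a 5 m² panel = 5 square metres).
P(1 ≤ N ≤ 3) = Σ_{j=1}^{3} e^(−3.9) · 3.9^j/j! ≈ 0.4330.

0.4330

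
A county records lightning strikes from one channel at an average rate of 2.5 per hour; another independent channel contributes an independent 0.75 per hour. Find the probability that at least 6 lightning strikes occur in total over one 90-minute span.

Independent Poisson processes superpose: combined rate λ = 2.5 + 0.75 = 3.25 per hour.
Over the interval, μ = 3.25 × 1.5 = 4.875 (a 90-minute span = 1.5 hours).
P(N ≥ 6) = 1 − P(N ≤ 5) ≈ 0.3621.

0.3621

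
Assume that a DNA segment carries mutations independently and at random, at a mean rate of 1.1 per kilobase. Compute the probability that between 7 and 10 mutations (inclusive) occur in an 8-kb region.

0.5038

Over the interval, μ = 1.1 × 8 = 8.8 (an 8-kb region = 8 kilobases).
P(7 ≤ N ≤ 10) = Σ_{j=7}^{10} e^(−8.8) · 8.8^j/j! ≈ 0.5038.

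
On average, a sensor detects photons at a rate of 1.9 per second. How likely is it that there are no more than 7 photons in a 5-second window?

0.2687

Over the interval, μ = 1.9 × 5 = 9.5 (a 5-second window = 5 seconds).
P(N ≤ 7) = Σ_{j=0}^{7} e^(−μ) μ^j/j! ≈ 0.2687.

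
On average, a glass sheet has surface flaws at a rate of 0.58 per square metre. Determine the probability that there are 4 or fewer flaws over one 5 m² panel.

0.8318

Over the interval, μ = 0.58 × 5 = 2.9 (a 5 m² panel = 5 square metres).
P(N ≤ 4) = Σ_{j=0}^{4} e^(−μ) μ^j/j! ≈ 0.8318.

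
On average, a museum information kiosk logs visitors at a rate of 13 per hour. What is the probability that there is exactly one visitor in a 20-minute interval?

0.0569

Over the interval, μ = 13 × 1/3 ≈ 4.33333 (a 20-minute interval = 1/3 hours).
P(N = 1) = e^(−μ) μ^1/1! = e^(−4.33333) · 4.33333^1/1 ≈ 0.0569.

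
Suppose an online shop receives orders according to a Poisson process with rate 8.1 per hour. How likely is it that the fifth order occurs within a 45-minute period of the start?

0.7249

Over the interval, μ = 8.1 × 0.75 = 6.075 (a 45-minute period = 0.75 hours).
The fifth arrival falls in the interval iff at least 5 events occur there: P(S_5 ≤ t) = P(N ≥ 5) = 1 − P(N ≤ 4) ≈ 0.7249.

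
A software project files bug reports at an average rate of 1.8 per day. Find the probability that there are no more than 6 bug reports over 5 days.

Over the interval, μ = 1.8 × 5 = 9 (5 days).
P(N ≤ 6) = Σ_{j=0}^{6} e^(−μ) μ^j/j! ≈ 0.2068.

0.2068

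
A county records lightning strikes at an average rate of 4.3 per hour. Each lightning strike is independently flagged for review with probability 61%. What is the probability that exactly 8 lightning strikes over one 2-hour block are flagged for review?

0.0750

Thinning: the lightning strikes that are flagged for review themselves form a Poisson process with rate 0.61 × 4.3 = 2.623 per hour.
Over the interval, μ = 2.623 × 2 = 5.246 (a 2-hour block = 2 hours).
P(N = 8) = e^(−5.246) · 5.246^8/8! ≈ 0.0750.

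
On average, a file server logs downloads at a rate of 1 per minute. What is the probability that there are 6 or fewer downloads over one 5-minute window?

Over the interval, μ = 1 × 5 = 5 (a 5-minute window = 5 minutes).
P(N ≤ 6) = Σ_{j=0}^{6} e^(−μ) μ^j/j! ≈ 0.7622.

0.7622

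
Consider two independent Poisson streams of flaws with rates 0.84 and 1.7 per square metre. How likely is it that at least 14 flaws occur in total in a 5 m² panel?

0.3940

Independent Poisson processes superpose: combined rate λ = 0.84 + 1.7 = 2.54 per square metre.
Over the interval, μ = 2.54 × 5 = 12.7 (a 5 m² panel = 5 square metres).
P(N ≥ 14) = 1 − P(N ≤ 13) ≈ 0.3940.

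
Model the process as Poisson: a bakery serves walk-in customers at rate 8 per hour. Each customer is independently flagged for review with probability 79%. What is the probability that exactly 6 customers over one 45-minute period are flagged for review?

0.1377

Thinning: the customers that are flagged for review themselves form a Poisson process with rate 0.79 × 8 = 6.32 per hour.
Over the interval, μ = 6.32 × 0.75 = 4.74 (a 45-minute period = 0.75 hours).
P(N = 6) = e^(−4.74) · 4.74^6/6! ≈ 0.1377.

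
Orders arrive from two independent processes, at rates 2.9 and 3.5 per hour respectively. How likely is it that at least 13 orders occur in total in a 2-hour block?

Independent Poisson processes superpose: combined rate λ = 2.9 + 3.5 = 6.4 per hour.
Over the interval, μ = 6.4 × 2 = 12.8 (a 2-hour block = 2 hours).
P(N ≥ 13) = 1 − P(N ≤ 12) ≈ 0.5147.

0.5147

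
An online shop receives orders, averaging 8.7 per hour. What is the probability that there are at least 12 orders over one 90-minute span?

Over the interval, μ = 8.7 × 1.5 = 13.05 (a 90-minute span = 1.5 hours).
P(N ≥ 12) = 1 − P(N ≤ 11) = 1 − Σ_{j=0}^{11} e^(−μ) μ^j/j! ≈ 0.6519.

0.6519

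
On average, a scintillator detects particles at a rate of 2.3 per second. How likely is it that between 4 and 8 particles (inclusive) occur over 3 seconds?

0.6549

Over the interval, μ = 2.3 × 3 = 6.9 (3 seconds).
P(4 ≤ N ≤ 8) = Σ_{j=4}^{8} e^(−6.9) · 6.9^j/j! ≈ 0.6549.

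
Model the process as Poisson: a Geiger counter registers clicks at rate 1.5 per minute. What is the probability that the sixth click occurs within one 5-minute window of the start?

0.7586

Over the interval, μ = 1.5 × 5 = 7.5 (a 5-minute window = 5 minutes).
The sixth arrival falls in the interval iff at least 6 events occur there: P(S_6 ≤ t) = P(N ≥ 6) = 1 − P(N ≤ 5) ≈ 0.7586.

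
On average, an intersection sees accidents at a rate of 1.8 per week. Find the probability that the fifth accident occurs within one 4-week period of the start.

0.8445

Over the interval, μ = 1.8 × 4 = 7.2 (a 4-week period = 4 weeks).
The fifth arrival falls in the interval iff at least 5 events occur there: P(S_5 ≤ t) = P(N ≥ 5) = 1 − P(N ≤ 4) ≈ 0.8445.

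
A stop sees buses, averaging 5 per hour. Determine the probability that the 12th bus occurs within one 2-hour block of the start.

Over the interval, μ = 5 × 2 = 10 (a 2-hour block = 2 hours).
The 12th arrival falls in the interval iff at least 12 events occur there: P(S_12 ≤ t) = P(N ≥ 12) = 1 − P(N ≤ 11) ≈ 0.3032.

0.3032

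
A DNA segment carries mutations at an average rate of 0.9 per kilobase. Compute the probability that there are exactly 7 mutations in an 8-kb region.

Over the interval, μ = 0.9 × 8 = 7.2 (an 8-kb region = 8 kilobases).
P(N = 7) = e^(−μ) μ^7/7! = e^(−7.2) · 7.2^7/5040 ≈ 0.1486.

0.1486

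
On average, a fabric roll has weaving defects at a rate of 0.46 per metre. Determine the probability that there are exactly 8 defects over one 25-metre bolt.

0.0769

Over the interval, μ = 0.46 × 25 = 11.5 (a 25-metre bolt = 25 metres).
P(N = 8) = e^(−μ) μ^8/8! = e^(−11.5) · 11.5^8/40320 ≈ 0.0769.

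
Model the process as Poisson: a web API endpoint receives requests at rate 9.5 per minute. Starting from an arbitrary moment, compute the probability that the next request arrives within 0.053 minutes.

Inter-arrival times are exponential with rate λ = 9.5 per minute.
P(T ≤ 0.053) = 1 − e^(−λt) = 1 − e^(−9.5 × 0.053) = 1 − e^(−0.5035) ≈ 0.3956.

0.3956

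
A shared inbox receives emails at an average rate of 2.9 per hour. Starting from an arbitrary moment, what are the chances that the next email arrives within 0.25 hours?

0.5157

Inter-arrival times are exponential with rate λ = 2.9 per hour.
P(T ≤ 0.25) = 1 − e^(−λt) = 1 − e^(−2.9 × 0.25) = 1 − e^(−0.725) ≈ 0.5157.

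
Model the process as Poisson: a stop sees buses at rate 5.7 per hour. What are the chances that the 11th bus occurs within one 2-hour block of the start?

0.5869

Over the interval, μ = 5.7 × 2 = 11.4 (a 2-hour block = 2 hours).
The 11th arrival falls in the interval iff at least 11 events occur there: P(S_11 ≤ t) = P(N ≥ 11) = 1 − P(N ≤ 10) ≈ 0.5869.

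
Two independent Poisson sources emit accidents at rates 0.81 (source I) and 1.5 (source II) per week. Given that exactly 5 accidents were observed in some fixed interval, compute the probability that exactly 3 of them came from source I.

Given the total, each event is independently from source I with probability p = λ_I/(λ_I+λ_II) = 0.81/2.31 ≈ 0.3506.
So K ~ Binomial(5, 0.81/2.31): P(K = 3) = C(5,3) · (0.81/2.31)^3 · (1.5/2.31)^2 ≈ 0.1818.

0.1818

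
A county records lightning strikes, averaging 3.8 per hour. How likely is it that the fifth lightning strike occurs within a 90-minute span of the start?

0.6728

Over the interval, μ = 3.8 × 1.5 = 5.7 (a 90-minute span = 1.5 hours).
The fifth arrival falls in the interval iff at least 5 events occur there: P(S_5 ≤ t) = P(N ≥ 5) = 1 − P(N ≤ 4) ≈ 0.6728.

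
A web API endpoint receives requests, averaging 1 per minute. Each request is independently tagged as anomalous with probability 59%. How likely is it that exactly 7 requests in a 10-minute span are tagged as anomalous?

Thinning: the requests that are tagged as anomalous themselves form a Poisson process with rate 0.59 × 1 = 0.59 per minute.
Over the interval, μ = 0.59 × 10 = 5.9 (a 10-minute span = 10 minutes).
P(N = 7) = e^(−5.9) · 5.9^7/7! ≈ 0.1353.

0.1353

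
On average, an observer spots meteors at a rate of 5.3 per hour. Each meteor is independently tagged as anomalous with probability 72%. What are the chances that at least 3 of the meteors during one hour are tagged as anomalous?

Thinning: the meteors that are tagged as anomalous themselves form a Poisson process with rate 0.72 × 5.3 = 3.816 per hour.
So μ = 3.816.
P(N ≥ 3) = 1 − P(N ≤ 2) ≈ 0.7337.

0.7337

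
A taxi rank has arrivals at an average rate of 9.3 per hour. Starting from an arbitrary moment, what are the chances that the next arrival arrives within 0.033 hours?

Inter-arrival times are exponential with rate λ = 9.3 per hour.
P(T ≤ 0.033) = 1 − e^(−λt) = 1 − e^(−9.3 × 0.033) = 1 − e^(−0.3069) ≈ 0.2643.

0.2643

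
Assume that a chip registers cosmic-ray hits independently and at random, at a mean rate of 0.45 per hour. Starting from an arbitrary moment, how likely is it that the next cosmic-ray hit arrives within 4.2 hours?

0.8489

Inter-arrival times are exponential with rate λ = 0.45 per hour.
P(T ≤ 4.2) = 1 − e^(−λt) = 1 − e^(−0.45 × 4.2) = 1 − e^(−1.89) ≈ 0.8489.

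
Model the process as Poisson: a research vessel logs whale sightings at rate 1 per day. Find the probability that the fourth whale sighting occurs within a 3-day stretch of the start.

Over the interval, μ = 1 × 3 = 3 (a 3-day stretch = 3 days).
The fourth arrival falls in the interval iff at least 4 events occur there: P(S_4 ≤ t) = P(N ≥ 4) = 1 − P(N ≤ 3) ≈ 0.3528.

0.3528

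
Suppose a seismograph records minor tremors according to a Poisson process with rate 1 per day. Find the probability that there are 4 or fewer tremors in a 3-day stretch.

0.8153

Over the interval, μ = 1 × 3 = 3 (a 3-day stretch = 3 days).
P(N ≤ 4) = Σ_{j=0}^{4} e^(−μ) μ^j/j! ≈ 0.8153.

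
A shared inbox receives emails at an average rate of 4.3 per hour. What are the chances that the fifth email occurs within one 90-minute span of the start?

Over the interval, μ = 4.3 × 1.5 = 6.45 (a 90-minute span = 1.5 hours).
The fifth arrival falls in the interval iff at least 5 events occur there: P(S_5 ≤ t) = P(N ≥ 5) = 1 − P(N ≤ 4) ≈ 0.7707.

0.7707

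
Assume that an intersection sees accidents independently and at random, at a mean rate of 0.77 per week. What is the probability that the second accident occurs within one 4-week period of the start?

0.8125

Over the interval, μ = 0.77 × 4 = 3.08 (a 4-week period = 4 weeks).
The second arrival falls in the interval iff at least 2 events occur there: P(S_2 ≤ t) = P(N ≥ 2) = 1 − P(N ≤ 1) ≈ 0.8125.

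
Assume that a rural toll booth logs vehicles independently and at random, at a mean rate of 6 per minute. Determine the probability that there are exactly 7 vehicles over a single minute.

With mean μ = 6 per minute,
P(N = 7) = e^(−μ) μ^7/7! = e^(−6) · 6^7/5040 ≈ 0.1377.

0.1377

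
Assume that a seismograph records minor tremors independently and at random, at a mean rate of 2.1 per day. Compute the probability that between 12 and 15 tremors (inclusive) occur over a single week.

0.3933

Over the interval, μ = 2.1 × 7 = 14.7 (a week = 7 days).
P(12 ≤ N ≤ 15) = Σ_{j=12}^{15} e^(−14.7) · 14.7^j/j! ≈ 0.3933.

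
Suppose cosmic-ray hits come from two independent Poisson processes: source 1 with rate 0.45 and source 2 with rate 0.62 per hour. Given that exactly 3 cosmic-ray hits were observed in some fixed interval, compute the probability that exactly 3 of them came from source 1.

Given the total, each event is independently from source 1 with probability p = λ_1/(λ_1+λ_2) = 0.45/1.07 ≈ 0.4206.
So K ~ Binomial(3, 0.45/1.07): P(K = 3) = C(3,3) · (0.45/1.07)^3 · (0.62/1.07)^0 ≈ 0.0744.

0.0744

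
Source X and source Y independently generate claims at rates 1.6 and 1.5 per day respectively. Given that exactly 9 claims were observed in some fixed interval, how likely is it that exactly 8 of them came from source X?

Given the total, each event is independently from source X with probability p = λ_X/(λ_X+λ_Y) = 1.6/3.1 ≈ 0.5161.
So K ~ Binomial(9, 1.6/3.1): P(K = 8) = C(9,8) · (1.6/3.1)^8 · (1.5/3.1)^1 ≈ 0.0219.

0.0219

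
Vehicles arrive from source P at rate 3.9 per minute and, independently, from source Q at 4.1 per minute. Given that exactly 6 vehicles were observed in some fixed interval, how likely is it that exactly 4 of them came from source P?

Given the total, each event is independently from source P with probability p = λ_P/(λ_P+λ_Q) = 3.9/8 = 0.4875.
So K ~ Binomial(6, 3.9/8): P(K = 4) = C(6,4) · (3.9/8)^4 · (4.1/8)^2 ≈ 0.2225.

0.2225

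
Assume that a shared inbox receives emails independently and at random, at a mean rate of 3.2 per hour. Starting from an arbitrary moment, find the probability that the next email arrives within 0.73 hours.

0.9033

Inter-arrival times are exponential with rate λ = 3.2 per hour.
P(T ≤ 0.73) = 1 − e^(−λt) = 1 − e^(−3.2 × 0.73) = 1 − e^(−2.336) ≈ 0.9033.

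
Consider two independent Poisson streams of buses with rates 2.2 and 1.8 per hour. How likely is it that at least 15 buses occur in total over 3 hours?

0.2280

Independent Poisson processes superpose: combined rate λ = 2.2 + 1.8 = 4 per hour.
Over the interval, μ = 4 × 3 = 12 (3 hours).
P(N ≥ 15) = 1 − P(N ≤ 14) ≈ 0.2280.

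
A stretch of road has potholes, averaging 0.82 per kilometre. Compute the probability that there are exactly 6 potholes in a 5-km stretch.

Over the interval, μ = 0.82 × 5 = 4.1 (a 5-km stretch = 5 kilometres).
P(N = 6) = e^(−μ) μ^6/6! = e^(−4.1) · 4.1^6/720 ≈ 0.1093.

0.1093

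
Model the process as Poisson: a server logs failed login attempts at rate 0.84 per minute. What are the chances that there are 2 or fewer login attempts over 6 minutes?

Over the interval, μ = 0.84 × 6 = 5.04 (6 minutes).
P(N ≤ 2) = Σ_{j=0}^{2} e^(−μ) μ^j/j! ≈ 0.1213.

0.1213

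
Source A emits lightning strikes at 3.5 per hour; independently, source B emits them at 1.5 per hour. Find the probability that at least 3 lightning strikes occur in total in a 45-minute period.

Independent Poisson processes superpose: combined rate λ = 3.5 + 1.5 = 5 per hour.
Over the interval, μ = 5 × 0.75 = 3.75 (a 45-minute period = 0.75 hours).
P(N ≥ 3) = 1 − P(N ≤ 2) ≈ 0.7229.

0.7229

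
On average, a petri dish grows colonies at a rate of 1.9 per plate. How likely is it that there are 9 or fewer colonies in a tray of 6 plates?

Over the interval, μ = 1.9 × 6 = 11.4 (a tray of 6 plates = 6 plates).
P(N ≤ 9) = Σ_{j=0}^{9} e^(−μ) μ^j/j! ≈ 0.2987.

0.2987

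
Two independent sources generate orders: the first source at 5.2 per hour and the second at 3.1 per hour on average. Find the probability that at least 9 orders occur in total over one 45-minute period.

0.1768

Independent Poisson processes superpose: combined rate λ = 5.2 + 3.1 = 8.3 per hour.
Over the interval, μ = 8.3 × 0.75 = 6.225 (a 45-minute period = 0.75 hours).
P(N ≥ 9) = 1 − P(N ≤ 8) ≈ 0.1768.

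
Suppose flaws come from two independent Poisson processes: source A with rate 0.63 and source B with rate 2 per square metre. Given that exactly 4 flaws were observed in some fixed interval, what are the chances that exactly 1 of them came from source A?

0.4214

Given the total, each event is independently from source A with probability p = λ_A/(λ_A+λ_B) = 0.63/2.63 ≈ 0.2395.
So K ~ Binomial(4, 0.63/2.63): P(K = 1) = C(4,1) · (0.63/2.63)^1 · (2/2.63)^3 ≈ 0.4214.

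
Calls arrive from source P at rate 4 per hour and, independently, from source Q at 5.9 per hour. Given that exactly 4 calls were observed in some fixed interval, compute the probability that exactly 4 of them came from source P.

0.0267

Given the total, each event is independently from source P with probability p = λ_P/(λ_P+λ_Q) = 4/9.9 ≈ 0.4040.
So K ~ Binomial(4, 4/9.9): P(K = 4) = C(4,4) · (4/9.9)^4 · (5.9/9.9)^0 ≈ 0.0267.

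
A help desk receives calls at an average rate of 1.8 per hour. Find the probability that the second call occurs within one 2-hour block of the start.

Over the interval, μ = 1.8 × 2 = 3.6 (a 2-hour block = 2 hours).
The second arrival falls in the interval iff at least 2 events occur there: P(S_2 ≤ t) = P(N ≥ 2) = 1 − P(N ≤ 1) ≈ 0.8743.

0.8743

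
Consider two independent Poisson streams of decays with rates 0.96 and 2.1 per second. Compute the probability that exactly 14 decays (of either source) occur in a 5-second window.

Independent Poisson processes superpose: combined rate λ = 0.96 + 2.1 = 3.06 per second.
Over the interval, μ = 3.06 × 5 = 15.3 (a 5-second window = 5 seconds).
P(N = 14) = e^(−15.3) · 15.3^14/14! ≈ 0.1001.

0.1001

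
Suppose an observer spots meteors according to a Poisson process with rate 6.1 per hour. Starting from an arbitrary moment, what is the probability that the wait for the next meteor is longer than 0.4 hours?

The wait for the next event is exponential with rate λ = 6.1 per hour.
P(T > 0.4) = e^(−λt) = e^(−6.1 × 0.4) = e^(−2.44) ≈ 0.0872.

0.0872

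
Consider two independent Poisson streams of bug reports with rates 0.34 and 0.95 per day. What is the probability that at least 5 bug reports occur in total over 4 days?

0.5871

Independent Poisson processes superpose: combined rate λ = 0.34 + 0.95 = 1.29 per day.
Over the interval, μ = 1.29 × 4 = 5.16 (4 days).
P(N ≥ 5) = 1 − P(N ≤ 4) ≈ 0.5871.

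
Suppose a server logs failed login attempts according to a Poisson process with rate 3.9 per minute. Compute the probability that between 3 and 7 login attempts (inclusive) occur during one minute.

0.7015

With mean μ = 3.9 per minute,
P(3 ≤ N ≤ 7) = Σ_{j=3}^{7} e^(−3.9) · 3.9^j/j! ≈ 0.7015.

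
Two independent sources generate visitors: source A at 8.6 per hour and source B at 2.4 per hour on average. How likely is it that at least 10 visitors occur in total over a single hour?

Independent Poisson processes superpose: combined rate λ = 8.6 + 2.4 = 11 per hour.
So μ = 11.
P(N ≥ 10) = 1 − P(N ≤ 9) ≈ 0.6595.

0.6595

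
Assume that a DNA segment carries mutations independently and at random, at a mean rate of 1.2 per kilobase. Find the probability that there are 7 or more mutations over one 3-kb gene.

Over the interval, μ = 1.2 × 3 = 3.6 (a 3-kb gene = 3 kilobases).
P(N ≥ 7) = 1 − P(N ≤ 6) = 1 − Σ_{j=0}^{6} e^(−μ) μ^j/j! ≈ 0.0733.

0.0733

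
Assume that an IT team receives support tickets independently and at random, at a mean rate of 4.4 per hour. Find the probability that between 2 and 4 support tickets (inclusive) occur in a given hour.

With mean μ = 4.4 per hour,
P(2 ≤ N ≤ 4) = Σ_{j=2}^{4} e^(−4.4) · 4.4^j/j! ≈ 0.4849.

0.4849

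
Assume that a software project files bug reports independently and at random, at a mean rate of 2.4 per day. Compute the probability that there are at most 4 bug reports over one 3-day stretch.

0.1555

Over the interval, μ = 2.4 × 3 = 7.2 (a 3-day stretch = 3 days).
P(N ≤ 4) = Σ_{j=0}^{4} e^(−μ) μ^j/j! ≈ 0.1555.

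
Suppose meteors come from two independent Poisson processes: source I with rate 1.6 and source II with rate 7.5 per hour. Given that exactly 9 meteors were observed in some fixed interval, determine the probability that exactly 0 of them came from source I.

0.1755

Given the total, each event is independently from source I with probability p = λ_I/(λ_I+λ_II) = 1.6/9.1 ≈ 0.1758.
So K ~ Binomial(9, 1.6/9.1): P(K = 0) = C(9,0) · (1.6/9.1)^0 · (7.5/9.1)^9 ≈ 0.1755.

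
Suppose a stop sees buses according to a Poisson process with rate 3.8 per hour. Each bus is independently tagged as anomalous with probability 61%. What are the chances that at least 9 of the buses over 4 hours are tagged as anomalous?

0.5796

Thinning: the buses that are tagged as anomalous themselves form a Poisson process with rate 0.61 × 3.8 = 2.318 per hour.
Over the interval, μ = 2.318 × 4 = 9.272 (4 hours).
P(N ≥ 9) = 1 − P(N ≤ 8) ≈ 0.5796.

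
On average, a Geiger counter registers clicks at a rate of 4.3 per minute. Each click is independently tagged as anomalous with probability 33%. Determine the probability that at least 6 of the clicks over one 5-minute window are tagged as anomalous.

0.7113

Thinning: the clicks that are tagged as anomalous themselves form a Poisson process with rate 0.33 × 4.3 = 1.419 per minute.
Over the interval, μ = 1.419 × 5 = 7.095 (a 5-minute window = 5 minutes).
P(N ≥ 6) = 1 − P(N ≤ 5) ≈ 0.7113.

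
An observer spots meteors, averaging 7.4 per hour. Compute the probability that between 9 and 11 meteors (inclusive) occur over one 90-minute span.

0.3441

Over the interval, μ = 7.4 × 1.5 = 11.1 (a 90-minute span = 1.5 hours).
P(9 ≤ N ≤ 11) = Σ_{j=9}^{11} e^(−11.1) · 11.1^j/j! ≈ 0.3441.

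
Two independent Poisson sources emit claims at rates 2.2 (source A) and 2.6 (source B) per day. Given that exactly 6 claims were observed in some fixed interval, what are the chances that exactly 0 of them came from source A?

Given the total, each event is independently from source A with probability p = λ_A/(λ_A+λ_B) = 2.2/4.8 ≈ 0.4583.
So K ~ Binomial(6, 2.2/4.8): P(K = 0) = C(6,0) · (2.2/4.8)^0 · (2.6/4.8)^6 ≈ 0.0253.

0.0253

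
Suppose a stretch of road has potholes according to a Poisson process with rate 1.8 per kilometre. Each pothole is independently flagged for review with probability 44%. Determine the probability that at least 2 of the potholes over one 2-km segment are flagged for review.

Thinning: the potholes that are flagged for review themselves form a Poisson process with rate 0.44 × 1.8 = 0.792 per kilometre.
Over the interval, μ = 0.792 × 2 = 1.584 (a 2-km segment = 2 kilometres).
P(N ≥ 2) = 1 − P(N ≤ 1) ≈ 0.4699.

0.4699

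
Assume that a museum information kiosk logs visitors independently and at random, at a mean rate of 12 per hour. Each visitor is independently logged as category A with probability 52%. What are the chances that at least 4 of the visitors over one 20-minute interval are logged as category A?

0.1576

Thinning: the visitors that are logged as category A themselves form a Poisson process with rate 0.52 × 12 = 6.24 per hour.
Over the interval, μ = 6.24 × 1/3 = 2.08 (a 20-minute interval = 1/3 hours).
P(N ≥ 4) = 1 − P(N ≤ 3) ≈ 0.1576.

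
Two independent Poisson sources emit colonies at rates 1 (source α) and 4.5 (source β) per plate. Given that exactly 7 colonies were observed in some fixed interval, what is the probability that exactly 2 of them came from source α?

Given the total, each event is independently from source α with probability p = λ_α/(λ_α+λ_β) = 1/5.5 ≈ 0.1818.
So K ~ Binomial(7, 1/5.5): P(K = 2) = C(7,2) · (1/5.5)^2 · (4.5/5.5)^5 ≈ 0.2545.

0.2545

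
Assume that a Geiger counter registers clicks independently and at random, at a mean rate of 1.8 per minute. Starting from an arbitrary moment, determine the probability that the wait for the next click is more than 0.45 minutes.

0.4449

The wait for the next event is exponential with rate λ = 1.8 per minute.
P(T > 0.45) = e^(−λt) = e^(−1.8 × 0.45) = e^(−0.81) ≈ 0.4449.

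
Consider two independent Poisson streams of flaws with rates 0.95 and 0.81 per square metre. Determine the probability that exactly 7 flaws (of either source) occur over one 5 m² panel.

0.1222

Independent Poisson processes superpose: combined rate λ = 0.95 + 0.81 = 1.76 per square metre.
Over the interval, μ = 1.76 × 5 = 8.8 (a 5 m² panel = 5 square metres).
P(N = 7) = e^(−8.8) · 8.8^7/7! ≈ 0.1222.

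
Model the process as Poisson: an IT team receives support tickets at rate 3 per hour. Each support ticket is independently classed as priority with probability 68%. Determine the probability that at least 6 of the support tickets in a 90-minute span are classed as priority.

0.0901

Thinning: the support tickets that are classed as priority themselves form a Poisson process with rate 0.68 × 3 = 2.04 per hour.
Over the interval, μ = 2.04 × 1.5 = 3.06 (a 90-minute span = 1.5 hours).
P(N ≥ 6) = 1 − P(N ≤ 5) ≈ 0.0901.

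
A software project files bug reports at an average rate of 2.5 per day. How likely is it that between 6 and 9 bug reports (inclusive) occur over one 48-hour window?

0.3522

Over the interval, μ = 2.5 × 2 = 5 (a 48-hour window = 2 days).
P(6 ≤ N ≤ 9) = Σ_{j=6}^{9} e^(−5) · 5^j/j! ≈ 0.3522.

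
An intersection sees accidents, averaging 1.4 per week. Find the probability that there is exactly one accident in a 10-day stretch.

0.2707

Over the interval, μ = 1.4 × 10/7 = 2 (a 10-day stretch = 10/7 weeks).
P(N = 1) = e^(−μ) μ^1/1! = e^(−2) · 2^1/1 ≈ 0.2707.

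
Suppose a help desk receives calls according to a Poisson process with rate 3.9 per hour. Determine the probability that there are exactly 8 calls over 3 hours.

Over the interval, μ = 3.9 × 3 = 11.7 (3 hours).
P(N = 8) = e^(−μ) μ^8/8! = e^(−11.7) · 11.7^8/40320 ≈ 0.0722.

0.0722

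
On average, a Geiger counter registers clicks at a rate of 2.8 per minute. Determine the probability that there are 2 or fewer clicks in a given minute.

0.4695

With mean μ = 2.8 per minute,
P(N ≤ 2) = Σ_{j=0}^{2} e^(−μ) μ^j/j! ≈ 0.4695.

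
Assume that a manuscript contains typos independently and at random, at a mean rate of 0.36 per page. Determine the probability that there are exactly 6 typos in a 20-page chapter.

Over the interval, μ = 0.36 × 20 = 7.2 (a 20-page chapter = 20 pages).
P(N = 6) = e^(−μ) μ^6/6! = e^(−7.2) · 7.2^6/720 ≈ 0.1445.

0.1445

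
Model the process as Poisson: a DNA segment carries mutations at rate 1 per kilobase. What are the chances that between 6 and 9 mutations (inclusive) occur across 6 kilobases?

0.4704

Over the interval, μ = 1 × 6 = 6 (6 kilobases).
P(6 ≤ N ≤ 9) = Σ_{j=6}^{9} e^(−6) · 6^j/j! ≈ 0.4704.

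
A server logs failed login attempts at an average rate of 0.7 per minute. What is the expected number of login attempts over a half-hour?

21

E[N] = λt = 0.7 × 30 = 21 (a half-hour = 30 minutes).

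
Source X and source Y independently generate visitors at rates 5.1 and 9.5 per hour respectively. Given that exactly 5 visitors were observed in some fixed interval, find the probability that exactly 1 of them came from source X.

Given the total, each event is independently from source X with probability p = λ_X/(λ_X+λ_Y) = 5.1/14.6 ≈ 0.3493.
So K ~ Binomial(5, 5.1/14.6): P(K = 1) = C(5,1) · (5.1/14.6)^1 · (9.5/14.6)^4 ≈ 0.3131.

0.3131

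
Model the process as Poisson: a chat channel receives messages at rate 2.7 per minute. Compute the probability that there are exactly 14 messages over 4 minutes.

Over the interval, μ = 2.7 × 4 = 10.8 (4 minutes).
P(N = 14) = e^(−μ) μ^14/14! = e^(−10.8) · 10.8^14/87178291200 ≈ 0.0687.

0.0687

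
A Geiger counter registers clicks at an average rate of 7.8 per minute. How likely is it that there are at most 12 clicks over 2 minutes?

Over the interval, μ = 7.8 × 2 = 15.6 (2 minutes).
P(N ≤ 12) = Σ_{j=0}^{12} e^(−μ) μ^j/j! ≈ 0.2209.

0.2209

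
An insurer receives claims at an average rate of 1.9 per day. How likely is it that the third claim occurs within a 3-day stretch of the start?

Over the interval, μ = 1.9 × 3 = 5.7 (a 3-day stretch = 3 days).
The third arrival falls in the interval iff at least 3 events occur there: P(S_3 ≤ t) = P(N ≥ 3) = 1 − P(N ≤ 2) ≈ 0.9232.

0.9232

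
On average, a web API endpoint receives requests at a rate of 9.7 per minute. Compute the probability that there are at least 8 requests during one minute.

0.7515

With mean μ = 9.7 per minute,
P(N ≥ 8) = 1 − P(N ≤ 7) = 1 − Σ_{j=0}^{7} e^(−μ) μ^j/j! ≈ 0.7515.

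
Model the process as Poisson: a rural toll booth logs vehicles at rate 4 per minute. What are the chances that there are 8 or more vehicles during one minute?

With mean μ = 4 per minute,
P(N ≥ 8) = 1 − P(N ≤ 7) = 1 − Σ_{j=0}^{7} e^(−μ) μ^j/j! ≈ 0.0511.

0.0511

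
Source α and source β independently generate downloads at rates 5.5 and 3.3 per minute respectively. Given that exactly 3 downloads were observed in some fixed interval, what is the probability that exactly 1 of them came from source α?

Given the total, each event is independently from source α with probability p = λ_α/(λ_α+λ_β) = 5.5/8.8 = 0.6250.
So K ~ Binomial(3, 5.5/8.8): P(K = 1) = C(3,1) · (5.5/8.8)^1 · (3.3/8.8)^2 ≈ 0.2637.

0.2637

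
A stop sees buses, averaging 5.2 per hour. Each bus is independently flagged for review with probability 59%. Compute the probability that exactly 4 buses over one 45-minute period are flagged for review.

0.1170

Thinning: the buses that are flagged for review themselves form a Poisson process with rate 0.59 × 5.2 = 3.068 per hour.
Over the interval, μ = 3.068 × 0.75 = 2.301 (a 45-minute period = 0.75 hours).
P(N = 4) = e^(−2.301) · 2.301^4/4! ≈ 0.1170.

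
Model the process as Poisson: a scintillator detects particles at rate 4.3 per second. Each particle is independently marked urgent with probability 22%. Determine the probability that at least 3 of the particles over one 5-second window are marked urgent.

Thinning: the particles that are marked urgent themselves form a Poisson process with rate 0.22 × 4.3 = 0.946 per second.
Over the interval, μ = 0.946 × 5 = 4.73 (a 5-second window = 5 seconds).
P(N ≥ 3) = 1 − P(N ≤ 2) ≈ 0.8507.

0.8507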